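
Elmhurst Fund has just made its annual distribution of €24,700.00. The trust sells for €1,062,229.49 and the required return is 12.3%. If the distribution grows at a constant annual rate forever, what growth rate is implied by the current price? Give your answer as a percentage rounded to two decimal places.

9.75%

P = D₀(1+g)/(r−g) ⇒ P(r−g) = D₀(1+g) ⇒ g(P+D₀) = P·r − D₀
g = (P·r − D₀)/(P + D₀) = (€1,062,229.49×0.123 − €24,700.00) / (€1,062,229.49 + €24,700.00) = 0.097480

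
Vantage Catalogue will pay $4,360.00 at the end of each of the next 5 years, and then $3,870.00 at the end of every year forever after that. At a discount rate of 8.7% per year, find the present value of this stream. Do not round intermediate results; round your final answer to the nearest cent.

$46403.62

PV of 5-year annuity: $4,360.00 × [1 − (1+0.087)^−5] / 0.087 = 17091.71505
Perpetuity value at year 5: $3,870.00 / 0.087 = 44482.75862
PV of perpetuity: 44482.75862 / (1+0.087)^5 = 29311.90146
Total PV = 17091.71505 + 29311.90146 = 46403.61650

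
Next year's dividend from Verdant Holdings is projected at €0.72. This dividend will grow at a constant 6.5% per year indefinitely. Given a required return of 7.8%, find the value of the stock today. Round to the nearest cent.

€55.38

Growing perpetuity: P = D₁ / (r − g) = €0.7200 / (0.078 − 0.065) = €55.38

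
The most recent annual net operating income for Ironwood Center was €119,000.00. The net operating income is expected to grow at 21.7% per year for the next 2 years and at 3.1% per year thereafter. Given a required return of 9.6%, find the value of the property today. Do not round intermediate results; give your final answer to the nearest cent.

€2606163.48

D_1 = 144823.00000
D_2 = 176249.59100
Terminal value at year 2: TV = D_2×(1+g_2)/(r−g_2) = 181713.32832/0.065 = 2795589.66648
P_0 = D_1/(1+r)^1 + D_2/(1+r)^2 + TV/(1+r)^2
    = 132137.77372 + 146725.97684 + 2327299.72501 = 2606163.47558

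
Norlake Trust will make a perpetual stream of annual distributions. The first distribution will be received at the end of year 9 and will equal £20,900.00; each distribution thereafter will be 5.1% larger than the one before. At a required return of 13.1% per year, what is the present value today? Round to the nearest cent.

Value at end of year 8: C₁ / (r − g) = £20,900.00 / (0.131 − 0.051) = £261,250.0000
Discount to today: PV = £261,250.0000 / (1 + 0.131)^8 = £261,250.0000 / 2.677323 = £97,578.80

£97578.80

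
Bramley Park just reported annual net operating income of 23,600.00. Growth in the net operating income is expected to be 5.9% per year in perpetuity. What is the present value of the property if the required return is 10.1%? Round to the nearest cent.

D₁ = D₀ × (1 + g) = 23,600.00 × 1.059 = 24,992.4000
Growing perpetuity: P = D₁ / (r − g) = 24,992.4000 / (0.101 − 0.059) = 595,057.14

595057.14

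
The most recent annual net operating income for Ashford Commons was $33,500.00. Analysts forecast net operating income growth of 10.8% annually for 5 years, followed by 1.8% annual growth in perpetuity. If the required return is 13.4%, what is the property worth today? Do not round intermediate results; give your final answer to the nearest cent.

D_1 = 37118.00000
D_2 = 41126.74400
D_3 = 45568.43235
D_4 = 50489.82305
D_5 = 55942.72393
Terminal value at year 5: TV = D_5×(1+g_2)/(r−g_2) = 56949.69297/0.116 = 490945.62902
P_0 = D_1/(1+r)^1 + D_2/(1+r)^2 + D_3/(1+r)^3 + D_4/(1+r)^4 + D_5/(1+r)^5 + TV/(1+r)^5
    = 32731.92240 + 31981.45504 + 31248.19417 + 30531.74527 + 29831.72289 + 261799.08539 = 418124.12517

$418124.13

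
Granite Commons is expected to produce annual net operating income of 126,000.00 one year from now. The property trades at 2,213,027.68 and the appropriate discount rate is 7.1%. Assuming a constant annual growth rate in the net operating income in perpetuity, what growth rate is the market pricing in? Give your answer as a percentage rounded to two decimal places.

1.41%

P = D₁/(r−g) ⇒ g = r − D₁/P = 0.071 − 126,000.00/2,213,027.68 = 0.014064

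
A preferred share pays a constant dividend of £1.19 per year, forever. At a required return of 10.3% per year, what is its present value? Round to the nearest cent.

Level perpetuity: PV = C / r = £1.19 / 0.103 = £11.55

£11.55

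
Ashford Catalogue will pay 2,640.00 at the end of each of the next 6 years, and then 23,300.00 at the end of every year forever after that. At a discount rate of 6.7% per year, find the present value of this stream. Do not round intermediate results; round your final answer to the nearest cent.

PV of 6-year annuity: 2,640.00 × [1 − (1+0.067)^−6] / 0.067 = 12701.05787
Perpetuity value at year 6: 23,300.00 / 0.067 = 347761.19403
PV of perpetuity: 347761.19403 / (1+0.067)^6 = 235664.73633
Total PV = 12701.05787 + 235664.73633 = 248365.79420

248365.79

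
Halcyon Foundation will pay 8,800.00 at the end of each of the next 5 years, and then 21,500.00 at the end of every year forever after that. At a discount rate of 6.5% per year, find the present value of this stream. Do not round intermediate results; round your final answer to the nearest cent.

PV of 5-year annuity: 8,800.00 × [1 − (1+0.065)^−5] / 0.065 = 36569.97906
Perpetuity value at year 5: 21,500.00 / 0.065 = 330769.23077
PV of perpetuity: 330769.23077 / (1+0.065)^5 = 241422.12285
Total PV = 36569.97906 + 241422.12285 = 277992.10190

277992.10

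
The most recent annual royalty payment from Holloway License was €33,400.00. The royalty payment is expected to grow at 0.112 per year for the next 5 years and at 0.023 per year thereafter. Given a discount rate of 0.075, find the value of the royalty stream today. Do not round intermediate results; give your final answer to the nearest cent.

€963272.16

D_1 = 37140.80000
D_2 = 41300.56960
D_3 = 45926.23340
D_4 = 51069.97154
D_5 = 56789.80835
Terminal value at year 5: TV = D_5×(1+g_2)/(r−g_2) = 58095.97394/0.052 = 1117230.26807
P_0 = D_1/(1+r)^1 + D_2/(1+r)^2 + D_3/(1+r)^3 + D_4/(1+r)^4 + D_5/(1+r)^5 + TV/(1+r)^5
    = 34549.58140 + 35738.72978 + 36968.80699 + 38241.22174 + 39557.43123 + 778216.38754 = 963272.15868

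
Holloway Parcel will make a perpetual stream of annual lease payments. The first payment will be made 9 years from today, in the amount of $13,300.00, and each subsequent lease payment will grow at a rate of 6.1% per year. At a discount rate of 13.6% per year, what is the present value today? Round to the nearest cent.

Value at end of year 8: C₁ / (r − g) = $13,300.00 / (0.136 − 0.061) = $177,333.3333
Discount to today: PV = $177,333.3333 / (1 + 0.136)^8 = $177,333.3333 / 2.773490 = $63,938.69

$63938.69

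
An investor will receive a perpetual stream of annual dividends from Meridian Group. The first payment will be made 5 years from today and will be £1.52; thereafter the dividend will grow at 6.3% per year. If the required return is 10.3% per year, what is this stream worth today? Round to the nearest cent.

£25.67

Value at end of year 4: C₁ / (r − g) = £1.52 / (0.103 − 0.063) = £38.0000
Discount to today: PV = £38.0000 / (1 + 0.103)^4 = £38.0000 / 1.480137 = £25.67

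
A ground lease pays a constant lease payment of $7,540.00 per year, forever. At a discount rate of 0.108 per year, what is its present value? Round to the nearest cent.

Level perpetuity: PV = C / r = $7,540.00 / 0.108 = $69,814.81

$69814.81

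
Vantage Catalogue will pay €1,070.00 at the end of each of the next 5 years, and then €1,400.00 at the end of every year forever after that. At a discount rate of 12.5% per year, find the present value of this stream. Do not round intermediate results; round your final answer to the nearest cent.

€10025.01

PV of 5-year annuity: €1,070.00 × [1 − (1+0.125)^−5] / 0.125 = 3809.80813
Perpetuity value at year 5: €1,400.00 / 0.125 = 11200.00000
PV of perpetuity: 11200.00000 / (1+0.125)^5 = 6215.20432
Total PV = 3809.80813 + 6215.20432 = 10025.01245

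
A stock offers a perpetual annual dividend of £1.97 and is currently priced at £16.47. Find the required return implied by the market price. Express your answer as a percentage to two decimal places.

11.96%

P = C/r ⇒ r = C/P = £1.97/£16.47 = 0.119611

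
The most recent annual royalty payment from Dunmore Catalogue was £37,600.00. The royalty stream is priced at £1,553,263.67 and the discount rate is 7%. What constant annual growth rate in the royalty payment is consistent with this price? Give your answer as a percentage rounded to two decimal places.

4.47%

P = D₀(1+g)/(r−g) ⇒ P(r−g) = D₀(1+g) ⇒ g(P+D₀) = P·r − D₀
g = (P·r − D₀)/(P + D₀) = (£1,553,263.67×0.07 − £37,600.00) / (£1,553,263.67 + £37,600.00) = 0.044711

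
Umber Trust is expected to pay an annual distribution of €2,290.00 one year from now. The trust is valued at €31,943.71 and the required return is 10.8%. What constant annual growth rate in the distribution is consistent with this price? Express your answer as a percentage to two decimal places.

3.63%

P = D₁/(r−g) ⇒ g = r − D₁/P = 0.108 − €2,290.00/€31,943.71 = 0.036311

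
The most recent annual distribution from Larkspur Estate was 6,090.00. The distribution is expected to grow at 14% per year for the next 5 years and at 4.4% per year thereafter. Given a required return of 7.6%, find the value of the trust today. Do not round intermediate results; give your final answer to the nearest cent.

D_1 = 6942.60000
D_2 = 7914.56400
D_3 = 9022.60296
D_4 = 10285.76737
D_5 = 11725.77481
Terminal value at year 5: TV = D_5×(1+g_2)/(r−g_2) = 12241.70890/0.032 = 382553.40307
P_0 = D_1/(1+r)^1 + D_2/(1+r)^2 + D_3/(1+r)^3 + D_4/(1+r)^4 + D_5/(1+r)^5 + TV/(1+r)^5
    = 6452.23048 + 6836.00627 + 7242.60888 + 7673.39602 + 8129.80620 + 265234.92712 = 301568.97497

301568.97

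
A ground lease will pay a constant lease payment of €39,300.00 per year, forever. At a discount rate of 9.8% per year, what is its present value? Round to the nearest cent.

€401020.41

Level perpetuity: PV = C / r = €39,300.00 / 0.098 = €401,020.41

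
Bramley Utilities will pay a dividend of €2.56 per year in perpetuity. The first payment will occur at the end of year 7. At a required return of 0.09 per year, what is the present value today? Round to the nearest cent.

€16.96

Value at end of year 6: C / r = €2.56 / 0.09 = €28.4444
Discount to today: PV = €28.4444 / (1 + 0.09)^6 = €28.4444 / 1.677100 = €16.96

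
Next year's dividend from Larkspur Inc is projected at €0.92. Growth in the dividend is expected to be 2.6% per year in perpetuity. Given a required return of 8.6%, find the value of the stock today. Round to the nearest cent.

€15.33

Growing perpetuity: P = D₁ / (r − g) = €0.9200 / (0.086 − 0.026) = €15.33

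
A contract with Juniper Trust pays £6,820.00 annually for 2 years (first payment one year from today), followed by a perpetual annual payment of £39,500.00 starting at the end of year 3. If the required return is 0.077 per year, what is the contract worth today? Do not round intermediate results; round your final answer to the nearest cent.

£454469.33

PV of 2-year annuity: £6,820.00 × [1 − (1+0.077)^−2] / 0.077 = 12212.07505
Perpetuity value at year 2: £39,500.00 / 0.077 = 512987.01299
PV of perpetuity: 512987.01299 / (1+0.077)^2 = 442257.25280
Total PV = 12212.07505 + 442257.25280 = 454469.32785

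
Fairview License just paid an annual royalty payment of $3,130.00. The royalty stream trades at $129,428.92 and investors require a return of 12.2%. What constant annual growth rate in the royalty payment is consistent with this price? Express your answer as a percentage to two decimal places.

P = D₀(1+g)/(r−g) ⇒ P(r−g) = D₀(1+g) ⇒ g(P+D₀) = P·r − D₀
g = (P·r − D₀)/(P + D₀) = ($129,428.92×0.122 − $3,130.00) / ($129,428.92 + $3,130.00) = 0.095507

9.55%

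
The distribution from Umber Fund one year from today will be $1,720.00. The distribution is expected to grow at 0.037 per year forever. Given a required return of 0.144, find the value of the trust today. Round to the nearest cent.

$16074.77

Growing perpetuity: P = D₁ / (r − g) = $1,720.0000 / (0.144 − 0.037) = $16,074.77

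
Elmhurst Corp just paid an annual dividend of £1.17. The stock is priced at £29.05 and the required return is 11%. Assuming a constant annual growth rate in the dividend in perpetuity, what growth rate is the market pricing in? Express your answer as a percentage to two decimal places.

P = D₀(1+g)/(r−g) ⇒ P(r−g) = D₀(1+g) ⇒ g(P+D₀) = P·r − D₀
g = (P·r − D₀)/(P + D₀) = (£29.05×0.11 − £1.17) / (£29.05 + £1.17) = 0.067025

6.70%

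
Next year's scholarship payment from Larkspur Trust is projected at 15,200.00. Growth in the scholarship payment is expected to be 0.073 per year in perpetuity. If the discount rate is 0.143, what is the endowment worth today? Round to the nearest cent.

217142.86

Growing perpetuity: P = D₁ / (r − g) = 15,200.0000 / (0.143 − 0.073) = 217,142.86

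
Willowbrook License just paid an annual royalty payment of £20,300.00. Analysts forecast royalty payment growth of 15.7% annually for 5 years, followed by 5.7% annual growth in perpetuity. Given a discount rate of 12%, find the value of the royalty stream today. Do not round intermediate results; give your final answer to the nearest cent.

D_1 = 23487.10000
D_2 = 27174.57470
D_3 = 31440.98293
D_4 = 36377.21725
D_5 = 42088.44036
Terminal value at year 5: TV = D_5×(1+g_2)/(r−g_2) = 44487.48146/0.063 = 706150.49930
P_0 = D_1/(1+r)^1 + D_2/(1+r)^2 + D_3/(1+r)^3 + D_4/(1+r)^4 + D_5/(1+r)^5 + TV/(1+r)^5
    = 20970.62500 + 21663.40458 + 22379.07062 + 23118.37920 + 23882.11137 + 400688.75748 = 512702.34825

£512702.35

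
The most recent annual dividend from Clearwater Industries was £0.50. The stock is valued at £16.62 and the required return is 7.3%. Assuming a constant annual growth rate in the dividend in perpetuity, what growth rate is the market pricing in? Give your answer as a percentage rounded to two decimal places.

P = D₀(1+g)/(r−g) ⇒ P(r−g) = D₀(1+g) ⇒ g(P+D₀) = P·r − D₀
g = (P·r − D₀)/(P + D₀) = (£16.62×0.073 − £0.50) / (£16.62 + £0.50) = 0.041662

4.17%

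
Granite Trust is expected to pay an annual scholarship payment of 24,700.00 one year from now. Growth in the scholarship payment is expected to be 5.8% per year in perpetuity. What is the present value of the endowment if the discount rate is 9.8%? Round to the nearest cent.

617500.00

Growing perpetuity: P = D₁ / (r − g) = 24,700.0000 / (0.098 − 0.058) = 617,500.00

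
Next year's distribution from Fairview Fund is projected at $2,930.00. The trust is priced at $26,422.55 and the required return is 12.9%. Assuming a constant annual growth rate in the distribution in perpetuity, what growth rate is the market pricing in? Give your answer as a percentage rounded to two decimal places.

P = D₁/(r−g) ⇒ g = r − D₁/P = 0.129 − $2,930.00/$26,422.55 = 0.018110

1.81%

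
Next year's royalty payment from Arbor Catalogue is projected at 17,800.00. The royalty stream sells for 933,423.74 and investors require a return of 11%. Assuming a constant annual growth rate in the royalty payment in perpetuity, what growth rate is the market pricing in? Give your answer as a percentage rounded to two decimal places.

P = D₁/(r−g) ⇒ g = r − D₁/P = 0.11 − 17,800.00/933,423.74 = 0.090930

9.09%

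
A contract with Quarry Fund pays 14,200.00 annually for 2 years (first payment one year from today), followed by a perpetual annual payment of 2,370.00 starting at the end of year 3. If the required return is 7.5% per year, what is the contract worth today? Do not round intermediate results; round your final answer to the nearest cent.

PV of 2-year annuity: 14,200.00 × [1 − (1+0.075)^−2] / 0.075 = 25497.02542
Perpetuity value at year 2: 2,370.00 / 0.075 = 31600.00000
PV of perpetuity: 31600.00000 / (1+0.075)^2 = 27344.51055
Total PV = 25497.02542 + 27344.51055 = 52841.53597

52841.54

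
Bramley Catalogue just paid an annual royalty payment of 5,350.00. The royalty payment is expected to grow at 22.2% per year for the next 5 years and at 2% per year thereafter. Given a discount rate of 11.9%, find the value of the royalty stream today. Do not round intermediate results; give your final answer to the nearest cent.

D_1 = 6537.70000
D_2 = 7989.06940
D_3 = 9762.64281
D_4 = 11929.94951
D_5 = 14578.39830
Terminal value at year 5: TV = D_5×(1+g_2)/(r−g_2) = 14869.96627/0.099 = 150201.67947
P_0 = D_1/(1+r)^1 + D_2/(1+r)^2 + D_3/(1+r)^3 + D_4/(1+r)^4 + D_5/(1+r)^5 + TV/(1+r)^5
    = 5842.44861 + 6380.22539 + 6967.50261 + 7608.83663 + 8309.20319 + 85609.97221 = 120718.18864

120718.19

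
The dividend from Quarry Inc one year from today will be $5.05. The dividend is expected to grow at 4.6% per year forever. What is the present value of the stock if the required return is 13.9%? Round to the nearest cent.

Growing perpetuity: P = D₁ / (r − g) = $5.0500 / (0.139 − 0.046) = $54.30

$54.30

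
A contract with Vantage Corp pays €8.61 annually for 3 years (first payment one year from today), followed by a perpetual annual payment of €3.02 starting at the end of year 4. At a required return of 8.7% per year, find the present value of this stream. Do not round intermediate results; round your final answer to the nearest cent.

PV of 3-year annuity: €8.61 × [1 − (1+0.087)^−3] / 0.087 = 21.91150
Perpetuity value at year 3: €3.02 / 0.087 = 34.71264
PV of perpetuity: 34.71264 / (1+0.087)^3 = 27.02708
Total PV = 21.91150 + 27.02708 = 48.93858

€48.94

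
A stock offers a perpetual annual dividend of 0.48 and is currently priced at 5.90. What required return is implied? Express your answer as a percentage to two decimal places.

P = C/r ⇒ r = C/P = 0.48/5.90 = 0.081356

8.14%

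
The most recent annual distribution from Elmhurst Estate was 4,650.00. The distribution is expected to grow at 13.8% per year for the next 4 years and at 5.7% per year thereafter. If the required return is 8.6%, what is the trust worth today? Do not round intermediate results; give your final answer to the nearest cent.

225288.08

D_1 = 5291.70000
D_2 = 6021.95460
D_3 = 6852.98433
D_4 = 7798.69617
Terminal value at year 4: TV = D_4×(1+g_2)/(r−g_2) = 8243.22185/0.029 = 284249.02948
P_0 = D_1/(1+r)^1 + D_2/(1+r)^2 + D_3/(1+r)^3 + D_4/(1+r)^4 + TV/(1+r)^4
    = 4872.65193 + 5105.96492 + 5350.44943 + 5606.64037 + 204352.37502 = 225288.08167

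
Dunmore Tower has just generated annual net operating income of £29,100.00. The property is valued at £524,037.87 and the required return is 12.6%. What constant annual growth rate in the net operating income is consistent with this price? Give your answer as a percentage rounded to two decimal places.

P = D₀(1+g)/(r−g) ⇒ P(r−g) = D₀(1+g) ⇒ g(P+D₀) = P·r − D₀
g = (P·r − D₀)/(P + D₀) = (£524,037.87×0.126 − £29,100.00) / (£524,037.87 + £29,100.00) = 0.066762

6.68%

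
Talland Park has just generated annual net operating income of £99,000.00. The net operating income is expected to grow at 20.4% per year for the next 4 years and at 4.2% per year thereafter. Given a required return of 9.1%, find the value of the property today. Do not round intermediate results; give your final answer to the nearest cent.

£3632302.27

D_1 = 119196.00000
D_2 = 143511.98400
D_3 = 172788.42874
D_4 = 208037.26820
Terminal value at year 4: TV = D_4×(1+g_2)/(r−g_2) = 216774.83346/0.049 = 4423976.19311
P_0 = D_1/(1+r)^1 + D_2/(1+r)^2 + D_3/(1+r)^3 + D_4/(1+r)^4 + TV/(1+r)^4
    = 109253.89551 + 120569.83519 + 133057.81995 + 146839.24402 + 3122581.47483 = 3632302.26950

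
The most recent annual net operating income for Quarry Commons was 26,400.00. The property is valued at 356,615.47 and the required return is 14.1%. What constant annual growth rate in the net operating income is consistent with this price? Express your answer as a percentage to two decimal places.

P = D₀(1+g)/(r−g) ⇒ P(r−g) = D₀(1+g) ⇒ g(P+D₀) = P·r − D₀
g = (P·r − D₀)/(P + D₀) = (356,615.47×0.141 − 26,400.00) / (356,615.47 + 26,400.00) = 0.062355

6.24%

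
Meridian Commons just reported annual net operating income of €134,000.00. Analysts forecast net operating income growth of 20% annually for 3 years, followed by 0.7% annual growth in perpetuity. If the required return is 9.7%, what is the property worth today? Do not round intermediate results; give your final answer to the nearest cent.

€2444852.58

D_1 = 160800.00000
D_2 = 192960.00000
D_3 = 231552.00000
Terminal value at year 3: TV = D_3×(1+g_2)/(r−g_2) = 233172.86400/0.09 = 2590809.60000
P_0 = D_1/(1+r)^1 + D_2/(1+r)^2 + D_3/(1+r)^3 + TV/(1+r)^3
    = 146581.58614 + 160344.48803 + 175399.62228 + 1962526.88484 = 2444852.58129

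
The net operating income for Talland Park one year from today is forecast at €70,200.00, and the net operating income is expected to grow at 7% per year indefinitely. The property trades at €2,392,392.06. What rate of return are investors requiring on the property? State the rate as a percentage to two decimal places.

9.93%

P = D₁/(r − g) ⇒ r = D₁/P + g = €70,200.0000/€2,392,392.06 + 0.07 = 0.029343 + 0.07 = 0.099343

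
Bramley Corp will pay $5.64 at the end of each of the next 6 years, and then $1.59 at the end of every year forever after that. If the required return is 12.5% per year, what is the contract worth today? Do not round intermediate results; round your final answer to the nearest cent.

$29.14

PV of 6-year annuity: $5.64 × [1 − (1+0.125)^−6] / 0.125 = 22.86365
Perpetuity value at year 6: $1.59 / 0.125 = 12.72000
PV of perpetuity: 12.72000 / (1+0.125)^6 = 6.27440
Total PV = 22.86365 + 6.27440 = 29.13805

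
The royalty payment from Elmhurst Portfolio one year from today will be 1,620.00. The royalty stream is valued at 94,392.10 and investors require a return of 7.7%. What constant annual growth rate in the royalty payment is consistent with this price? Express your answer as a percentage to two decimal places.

P = D₁/(r−g) ⇒ g = r − D₁/P = 0.077 − 1,620.00/94,392.10 = 0.059838

5.98%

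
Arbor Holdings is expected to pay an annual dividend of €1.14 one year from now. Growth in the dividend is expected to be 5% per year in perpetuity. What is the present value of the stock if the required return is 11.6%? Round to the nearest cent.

€17.27

Growing perpetuity: P = D₁ / (r − g) = €1.1400 / (0.116 − 0.05) = €17.27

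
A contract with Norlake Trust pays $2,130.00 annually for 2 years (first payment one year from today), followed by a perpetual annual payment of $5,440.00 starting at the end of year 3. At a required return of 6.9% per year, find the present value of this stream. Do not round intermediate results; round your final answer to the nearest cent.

$72847.73

PV of 2-year annuity: $2,130.00 × [1 − (1+0.069)^−2] / 0.069 = 3856.42317
Perpetuity value at year 2: $5,440.00 / 0.069 = 78840.57971
PV of perpetuity: 78840.57971 / (1+0.069)^2 = 68991.31114
Total PV = 3856.42317 + 68991.31114 = 72847.73431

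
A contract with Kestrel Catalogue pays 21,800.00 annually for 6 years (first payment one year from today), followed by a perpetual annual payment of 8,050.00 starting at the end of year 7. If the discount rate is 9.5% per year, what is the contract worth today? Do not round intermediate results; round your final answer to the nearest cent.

145509.44

PV of 6-year annuity: 21,800.00 × [1 − (1+0.095)^−6] / 0.095 = 96352.19319
Perpetuity value at year 6: 8,050.00 / 0.095 = 84736.84211
PV of perpetuity: 84736.84211 / (1+0.095)^6 = 49157.24783
Total PV = 96352.19319 + 49157.24783 = 145509.44102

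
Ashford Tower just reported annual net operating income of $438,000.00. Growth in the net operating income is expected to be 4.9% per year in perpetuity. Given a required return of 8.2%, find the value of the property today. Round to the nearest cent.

D₁ = D₀ × (1 + g) = $438,000.00 × 1.049 = $459,462.0000
Growing perpetuity: P = D₁ / (r − g) = $459,462.0000 / (0.082 − 0.049) = $13,923,090.91

$13923090.91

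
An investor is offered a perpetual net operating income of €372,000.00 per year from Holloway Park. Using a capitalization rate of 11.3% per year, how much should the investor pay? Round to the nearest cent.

Level perpetuity: PV = C / r = €372,000.00 / 0.113 = €3,292,035.40

€3292035.40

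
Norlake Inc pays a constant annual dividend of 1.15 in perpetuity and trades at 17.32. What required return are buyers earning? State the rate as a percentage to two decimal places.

6.64%

P = C/r ⇒ r = C/P = 1.15/17.32 = 0.066397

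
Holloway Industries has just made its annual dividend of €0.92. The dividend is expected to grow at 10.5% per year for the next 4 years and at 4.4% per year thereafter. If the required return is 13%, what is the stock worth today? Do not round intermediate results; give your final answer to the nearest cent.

D_1 = 1.01660
D_2 = 1.12334
D_3 = 1.24129
D_4 = 1.37163
Terminal value at year 4: TV = D_4×(1+g_2)/(r−g_2) = 1.43198/0.086 = 16.65095
P_0 = D_1/(1+r)^1 + D_2/(1+r)^2 + D_3/(1+r)^3 + D_4/(1+r)^4 + TV/(1+r)^4
    = 0.89965 + 0.87974 + 0.86028 + 0.84125 + 10.21234 = 13.69325

€13.69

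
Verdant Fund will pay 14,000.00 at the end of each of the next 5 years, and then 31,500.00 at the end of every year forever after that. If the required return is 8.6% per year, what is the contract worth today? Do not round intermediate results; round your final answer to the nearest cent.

PV of 5-year annuity: 14,000.00 × [1 − (1+0.086)^−5] / 0.086 = 55025.02152
Perpetuity value at year 5: 31,500.00 / 0.086 = 366279.06977
PV of perpetuity: 366279.06977 / (1+0.086)^5 = 242472.77136
Total PV = 55025.02152 + 242472.77136 = 297497.79287

297497.79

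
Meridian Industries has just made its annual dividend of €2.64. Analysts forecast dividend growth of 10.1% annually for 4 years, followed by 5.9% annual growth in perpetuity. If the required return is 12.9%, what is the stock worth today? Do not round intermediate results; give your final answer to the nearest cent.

D_1 = 2.90664
D_2 = 3.20021
D_3 = 3.52343
D_4 = 3.87930
Terminal value at year 4: TV = D_4×(1+g_2)/(r−g_2) = 4.10818/0.07 = 58.68825
P_0 = D_1/(1+r)^1 + D_2/(1+r)^2 + D_3/(1+r)^3 + D_4/(1+r)^4 + TV/(1+r)^4
    = 2.57453 + 2.51068 + 2.44841 + 2.38769 + 36.12230 = 46.04360

€46.04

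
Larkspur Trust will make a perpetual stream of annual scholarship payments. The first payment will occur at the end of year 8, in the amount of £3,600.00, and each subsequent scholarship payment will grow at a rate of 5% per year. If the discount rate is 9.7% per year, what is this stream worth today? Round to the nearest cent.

£40064.36

Value at end of year 7: C₁ / (r − g) = £3,600.00 / (0.097 − 0.05) = £76,595.7447
Discount to today: PV = £76,595.7447 / (1 + 0.097)^7 = £76,595.7447 / 1.911817 = £40,064.36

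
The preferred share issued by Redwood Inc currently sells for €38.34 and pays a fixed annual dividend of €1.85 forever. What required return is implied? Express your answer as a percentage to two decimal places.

4.83%

P = C/r ⇒ r = C/P = €1.85/€38.34 = 0.048252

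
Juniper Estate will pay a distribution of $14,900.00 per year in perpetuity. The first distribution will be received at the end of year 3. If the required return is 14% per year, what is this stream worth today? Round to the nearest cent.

$81893.33

Value at end of year 2: C / r = $14,900.00 / 0.14 = $106,428.5714
Discount to today: PV = $106,428.5714 / (1 + 0.14)^2 = $106,428.5714 / 1.299600 = $81,893.33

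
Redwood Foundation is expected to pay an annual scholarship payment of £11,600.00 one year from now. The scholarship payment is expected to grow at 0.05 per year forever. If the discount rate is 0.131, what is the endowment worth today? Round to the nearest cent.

£143209.88

Growing perpetuity: P = D₁ / (r − g) = £11,600.0000 / (0.131 − 0.05) = £143,209.88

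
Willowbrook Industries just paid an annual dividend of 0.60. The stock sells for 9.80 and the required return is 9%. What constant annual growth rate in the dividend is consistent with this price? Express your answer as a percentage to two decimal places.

2.71%

P = D₀(1+g)/(r−g) ⇒ P(r−g) = D₀(1+g) ⇒ g(P+D₀) = P·r − D₀
g = (P·r − D₀)/(P + D₀) = (9.80×0.09 − 0.60) / (9.80 + 0.60) = 0.027115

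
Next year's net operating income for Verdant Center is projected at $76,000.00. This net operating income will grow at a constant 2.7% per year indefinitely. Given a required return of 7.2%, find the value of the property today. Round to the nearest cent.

Growing perpetuity: P = D₁ / (r − g) = $76,000.0000 / (0.072 − 0.027) = $1,688,888.89

$1688888.89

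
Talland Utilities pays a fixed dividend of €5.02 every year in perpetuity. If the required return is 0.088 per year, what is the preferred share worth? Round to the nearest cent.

Level perpetuity: PV = C / r = €5.02 / 0.088 = €57.05

€57.05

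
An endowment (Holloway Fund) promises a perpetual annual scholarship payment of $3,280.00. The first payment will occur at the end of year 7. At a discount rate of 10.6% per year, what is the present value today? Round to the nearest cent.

Value at end of year 6: C / r = $3,280.00 / 0.106 = $30,943.3962
Discount to today: PV = $30,943.3962 / (1 + 0.106)^6 = $30,943.3962 / 1.830336 = $16,905.86

$16905.86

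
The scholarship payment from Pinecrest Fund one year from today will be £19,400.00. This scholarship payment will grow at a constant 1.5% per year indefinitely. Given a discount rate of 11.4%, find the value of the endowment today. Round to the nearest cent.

Growing perpetuity: P = D₁ / (r − g) = £19,400.0000 / (0.114 − 0.015) = £195,959.60

£195959.60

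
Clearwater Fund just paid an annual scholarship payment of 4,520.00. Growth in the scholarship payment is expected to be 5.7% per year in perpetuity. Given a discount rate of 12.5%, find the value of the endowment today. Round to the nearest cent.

D₁ = D₀ × (1 + g) = 4,520.00 × 1.057 = 4,777.6400
Growing perpetuity: P = D₁ / (r − g) = 4,777.6400 / (0.125 − 0.057) = 70,259.41

70259.41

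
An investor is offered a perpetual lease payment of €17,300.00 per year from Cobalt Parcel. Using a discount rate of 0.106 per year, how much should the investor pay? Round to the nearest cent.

€163207.55

Level perpetuity: PV = C / r = €17,300.00 / 0.106 = €163,207.55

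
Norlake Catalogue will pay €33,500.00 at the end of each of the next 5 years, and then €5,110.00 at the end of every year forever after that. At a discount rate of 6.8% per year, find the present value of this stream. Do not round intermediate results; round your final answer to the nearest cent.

€192177.68

PV of 5-year annuity: €33,500.00 × [1 − (1+0.068)^−5] / 0.068 = 138095.31082
Perpetuity value at year 5: €5,110.00 / 0.068 = 75147.05882
PV of perpetuity: 75147.05882 / (1+0.068)^5 = 54082.37111
Total PV = 138095.31082 + 54082.37111 = 192177.68193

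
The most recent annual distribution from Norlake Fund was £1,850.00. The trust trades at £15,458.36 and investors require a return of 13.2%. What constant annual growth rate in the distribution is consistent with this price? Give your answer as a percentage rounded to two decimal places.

1.10%

P = D₀(1+g)/(r−g) ⇒ P(r−g) = D₀(1+g) ⇒ g(P+D₀) = P·r − D₀
g = (P·r − D₀)/(P + D₀) = (£15,458.36×0.132 − £1,850.00) / (£15,458.36 + £1,850.00) = 0.011006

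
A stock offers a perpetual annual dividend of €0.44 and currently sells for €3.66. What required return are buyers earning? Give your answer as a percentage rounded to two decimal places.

P = C/r ⇒ r = C/P = €0.44/€3.66 = 0.120219

12.02%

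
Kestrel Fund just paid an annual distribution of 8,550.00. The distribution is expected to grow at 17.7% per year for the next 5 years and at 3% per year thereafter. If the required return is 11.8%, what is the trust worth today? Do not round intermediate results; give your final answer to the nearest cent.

179431.38

D_1 = 10063.35000
D_2 = 11844.56295
D_3 = 13941.05059
D_4 = 16408.61655
D_5 = 19312.94168
Terminal value at year 5: TV = D_5×(1+g_2)/(r−g_2) = 19892.32993/0.088 = 226049.20371
P_0 = D_1/(1+r)^1 + D_2/(1+r)^2 + D_3/(1+r)^3 + D_4/(1+r)^4 + D_5/(1+r)^5 + TV/(1+r)^5
    = 9001.20751 + 9476.22651 + 9976.31360 + 10502.79169 + 11057.05351 + 129417.78536 = 179431.37818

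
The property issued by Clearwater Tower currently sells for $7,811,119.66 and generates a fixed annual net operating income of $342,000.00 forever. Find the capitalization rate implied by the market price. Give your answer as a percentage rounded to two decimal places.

4.38%

P = C/r ⇒ r = C/P = $342,000.00/$7,811,119.66 = 0.043784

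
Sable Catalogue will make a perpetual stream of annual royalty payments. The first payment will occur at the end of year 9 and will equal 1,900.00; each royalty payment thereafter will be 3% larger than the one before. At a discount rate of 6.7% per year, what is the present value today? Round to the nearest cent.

30565.85

Value at end of year 8: C₁ / (r − g) = 1,900.00 / (0.067 − 0.03) = 51,351.3514
Discount to today: PV = 51,351.3514 / (1 + 0.067)^8 = 51,351.3514 / 1.680023 = 30,565.85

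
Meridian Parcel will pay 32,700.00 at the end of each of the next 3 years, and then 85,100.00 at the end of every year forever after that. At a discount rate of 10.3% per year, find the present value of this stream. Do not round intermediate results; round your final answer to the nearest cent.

PV of 3-year annuity: 32,700.00 × [1 − (1+0.103)^−3] / 0.103 = 80892.47972
Perpetuity value at year 3: 85,100.00 / 0.103 = 826213.59223
PV of perpetuity: 826213.59223 / (1+0.103)^3 = 615695.24287
Total PV = 80892.47972 + 615695.24287 = 696587.72259

696587.72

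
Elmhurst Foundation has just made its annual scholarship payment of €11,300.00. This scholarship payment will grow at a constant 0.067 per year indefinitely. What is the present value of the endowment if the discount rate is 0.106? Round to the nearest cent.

D₁ = D₀ × (1 + g) = €11,300.00 × 1.067 = €12,057.1000
Growing perpetuity: P = D₁ / (r − g) = €12,057.1000 / (0.106 − 0.067) = €309,156.41

€309156.41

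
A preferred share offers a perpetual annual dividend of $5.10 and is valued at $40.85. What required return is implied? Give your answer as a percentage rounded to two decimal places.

P = C/r ⇒ r = C/P = $5.10/$40.85 = 0.124847

12.48%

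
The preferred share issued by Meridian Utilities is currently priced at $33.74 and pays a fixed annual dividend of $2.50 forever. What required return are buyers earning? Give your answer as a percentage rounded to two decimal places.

7.41%

P = C/r ⇒ r = C/P = $2.50/$33.74 = 0.074096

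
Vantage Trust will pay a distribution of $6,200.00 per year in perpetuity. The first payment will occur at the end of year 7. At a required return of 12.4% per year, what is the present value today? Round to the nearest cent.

$24795.46

Value at end of year 6: C / r = $6,200.00 / 0.124 = $50,000.0000
Discount to today: PV = $50,000.0000 / (1 + 0.124)^6 = $50,000.0000 / 2.016498 = $24,795.46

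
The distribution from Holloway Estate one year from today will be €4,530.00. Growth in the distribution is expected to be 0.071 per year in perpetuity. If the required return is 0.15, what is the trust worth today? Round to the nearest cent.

€57341.77

Growing perpetuity: P = D₁ / (r − g) = €4,530.0000 / (0.15 − 0.071) = €57,341.77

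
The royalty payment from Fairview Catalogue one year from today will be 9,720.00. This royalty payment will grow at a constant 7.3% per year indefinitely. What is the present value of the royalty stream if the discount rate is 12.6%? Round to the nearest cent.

Growing perpetuity: P = D₁ / (r − g) = 9,720.0000 / (0.126 − 0.073) = 183,396.23

183396.23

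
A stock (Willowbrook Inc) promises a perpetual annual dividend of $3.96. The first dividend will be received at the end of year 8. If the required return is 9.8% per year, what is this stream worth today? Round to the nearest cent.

$21.00

Value at end of year 7: C / r = $3.96 / 0.098 = $40.4082
Discount to today: PV = $40.4082 / (1 + 0.098)^7 = $40.4082 / 1.924050 = $21.00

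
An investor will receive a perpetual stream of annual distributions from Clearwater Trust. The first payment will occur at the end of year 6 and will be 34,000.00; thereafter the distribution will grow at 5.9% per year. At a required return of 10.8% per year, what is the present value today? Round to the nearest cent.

415512.44

Value at end of year 5: C₁ / (r − g) = 34,000.00 / (0.108 − 0.059) = 693,877.5510
Discount to today: PV = 693,877.5510 / (1 + 0.108)^5 = 693,877.5510 / 1.669932 = 415,512.44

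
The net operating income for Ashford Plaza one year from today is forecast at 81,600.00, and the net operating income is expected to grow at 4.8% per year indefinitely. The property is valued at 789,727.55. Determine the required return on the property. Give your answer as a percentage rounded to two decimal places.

15.13%

P = D₁/(r − g) ⇒ r = D₁/P + g = 81,600.0000/789,727.55 + 0.048 = 0.103327 + 0.048 = 0.151327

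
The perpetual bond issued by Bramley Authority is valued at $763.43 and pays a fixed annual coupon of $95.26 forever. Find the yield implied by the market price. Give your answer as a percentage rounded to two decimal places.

12.48%

P = C/r ⇒ r = C/P = $95.26/$763.43 = 0.124779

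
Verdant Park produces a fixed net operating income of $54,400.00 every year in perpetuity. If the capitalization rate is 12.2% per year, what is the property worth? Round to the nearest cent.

$445901.64

Level perpetuity: PV = C / r = $54,400.00 / 0.122 = $445,901.64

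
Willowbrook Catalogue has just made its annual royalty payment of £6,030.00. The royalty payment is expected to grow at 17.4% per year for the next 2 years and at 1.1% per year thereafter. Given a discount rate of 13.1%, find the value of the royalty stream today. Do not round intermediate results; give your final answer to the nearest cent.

£67495.66

D_1 = 7079.22000
D_2 = 8311.00428
Terminal value at year 2: TV = D_2×(1+g_2)/(r−g_2) = 8402.42533/0.12 = 70020.21106
P_0 = D_1/(1+r)^1 + D_2/(1+r)^2 + TV/(1+r)^2
    = 6259.25729 + 6497.23083 + 54739.16970 = 67495.65782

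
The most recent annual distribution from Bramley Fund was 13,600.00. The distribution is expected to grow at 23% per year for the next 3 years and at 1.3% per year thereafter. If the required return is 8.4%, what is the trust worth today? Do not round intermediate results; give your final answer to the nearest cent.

336287.25

D_1 = 16728.00000
D_2 = 20575.44000
D_3 = 25307.79120
Terminal value at year 3: TV = D_3×(1+g_2)/(r−g_2) = 25636.79249/0.071 = 361081.58430
P_0 = D_1/(1+r)^1 + D_2/(1+r)^2 + D_3/(1+r)^3 + TV/(1+r)^3
    = 15431.73432 + 17510.17824 + 19868.56018 + 283476.78113 = 336287.25387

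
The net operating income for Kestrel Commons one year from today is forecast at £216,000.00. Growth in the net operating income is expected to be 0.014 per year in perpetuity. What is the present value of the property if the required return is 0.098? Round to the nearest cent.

Growing perpetuity: P = D₁ / (r − g) = £216,000.0000 / (0.098 − 0.014) = £2,571,428.57

£2571428.57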